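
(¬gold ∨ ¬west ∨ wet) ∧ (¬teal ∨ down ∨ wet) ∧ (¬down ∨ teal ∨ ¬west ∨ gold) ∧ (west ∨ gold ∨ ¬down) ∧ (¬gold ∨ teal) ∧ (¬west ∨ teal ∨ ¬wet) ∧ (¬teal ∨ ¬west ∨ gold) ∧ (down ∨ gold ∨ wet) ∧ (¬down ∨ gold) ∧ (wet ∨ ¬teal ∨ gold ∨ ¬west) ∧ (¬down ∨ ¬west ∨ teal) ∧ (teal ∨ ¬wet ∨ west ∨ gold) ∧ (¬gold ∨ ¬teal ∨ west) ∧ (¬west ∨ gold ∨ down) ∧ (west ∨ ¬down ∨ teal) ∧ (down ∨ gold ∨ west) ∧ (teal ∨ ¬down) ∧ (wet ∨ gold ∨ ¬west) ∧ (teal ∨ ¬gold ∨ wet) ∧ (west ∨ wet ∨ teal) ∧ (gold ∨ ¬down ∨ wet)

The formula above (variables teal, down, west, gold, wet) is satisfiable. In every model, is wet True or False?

True

Suppose wet = False.
Try gold = False.
Unit clause (down) forces down = True.
Now (¬down) is unsatisfied and unit — conflict.
That branch fails; take gold = True instead.
Unit clause (¬west) forces west = False.
Unit clause (teal) forces teal = True.
Now (¬teal) is unsatisfied and unit — conflict.
Neither gold = True nor gold = False works.
So every satisfying assignment has wet = True.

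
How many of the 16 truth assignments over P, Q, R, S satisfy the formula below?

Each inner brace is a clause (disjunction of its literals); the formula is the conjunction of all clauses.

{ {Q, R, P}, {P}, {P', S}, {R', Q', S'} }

There are 2^4 = 16 truth assignments over (P, Q, R, S).
Check each against the 4 clauses (columns in the order P, Q, R, S):
  F F F F  ✗ fails (Q + R + P)
  F F F T  ✗ fails (Q + R + P)
  F F T F  ✗ fails (P)
  F F T T  ✗ fails (P)
  F T F F  ✗ fails (P)
  F T F T  ✗ fails (P)
  F T T F  ✗ fails (P)
  F T T T  ✗ fails (P)
  T F F F  ✗ fails (P' + S)
  T F F T  ✓ satisfies all
  T F T F  ✗ fails (P' + S)
  T F T T  ✓ satisfies all
  T T F F  ✗ fails (P' + S)
  T T F T  ✓ satisfies all
  T T T F  ✗ fails (P' + S)
  T T T T  ✗ fails (R' + Q' + S')
3 of the 16 rows are models.

3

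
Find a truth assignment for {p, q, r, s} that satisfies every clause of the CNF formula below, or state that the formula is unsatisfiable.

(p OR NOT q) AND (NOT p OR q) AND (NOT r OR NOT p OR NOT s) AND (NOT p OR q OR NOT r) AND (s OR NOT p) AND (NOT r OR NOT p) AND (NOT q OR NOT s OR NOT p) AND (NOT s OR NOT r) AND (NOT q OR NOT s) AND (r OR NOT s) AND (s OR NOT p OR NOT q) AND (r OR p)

Suppose p = false.
Unit clause (NOT q) forces q = false.
Unit clause (r) forces r = true.
Unit clause (NOT s) forces s = false.
All clauses are satisfied.

p: false; q: false; r: true; s: false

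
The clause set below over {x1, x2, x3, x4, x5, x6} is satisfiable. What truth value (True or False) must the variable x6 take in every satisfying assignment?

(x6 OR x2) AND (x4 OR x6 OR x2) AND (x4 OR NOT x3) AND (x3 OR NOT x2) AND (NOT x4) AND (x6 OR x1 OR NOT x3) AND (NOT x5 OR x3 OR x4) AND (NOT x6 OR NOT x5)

True

Suppose x6 = false.
(x2) alone gives x2 = true.
(x3) alone gives x3 = true.
(x4) alone gives x4 = true.
Now (NOT x4) is unsatisfied and unit — conflict.
So every satisfying assignment has x6 = True.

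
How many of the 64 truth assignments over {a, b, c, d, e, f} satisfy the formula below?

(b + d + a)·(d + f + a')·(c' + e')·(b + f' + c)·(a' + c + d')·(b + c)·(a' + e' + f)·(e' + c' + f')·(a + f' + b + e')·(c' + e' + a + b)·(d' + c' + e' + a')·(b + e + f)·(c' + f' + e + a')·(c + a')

There are 2^6 = 64 truth assignments over (a, b, c, d, e, f).
Split on d. With d = 1, the clauses containing d are satisfied and d' drops from the rest; 8 of the 2^5 = 32 assignments to the other variables satisfy what remains.
With d = 0, by the same count on the reduced clause set, 6 assignments work.
Total: 8 + 6 = 14.

14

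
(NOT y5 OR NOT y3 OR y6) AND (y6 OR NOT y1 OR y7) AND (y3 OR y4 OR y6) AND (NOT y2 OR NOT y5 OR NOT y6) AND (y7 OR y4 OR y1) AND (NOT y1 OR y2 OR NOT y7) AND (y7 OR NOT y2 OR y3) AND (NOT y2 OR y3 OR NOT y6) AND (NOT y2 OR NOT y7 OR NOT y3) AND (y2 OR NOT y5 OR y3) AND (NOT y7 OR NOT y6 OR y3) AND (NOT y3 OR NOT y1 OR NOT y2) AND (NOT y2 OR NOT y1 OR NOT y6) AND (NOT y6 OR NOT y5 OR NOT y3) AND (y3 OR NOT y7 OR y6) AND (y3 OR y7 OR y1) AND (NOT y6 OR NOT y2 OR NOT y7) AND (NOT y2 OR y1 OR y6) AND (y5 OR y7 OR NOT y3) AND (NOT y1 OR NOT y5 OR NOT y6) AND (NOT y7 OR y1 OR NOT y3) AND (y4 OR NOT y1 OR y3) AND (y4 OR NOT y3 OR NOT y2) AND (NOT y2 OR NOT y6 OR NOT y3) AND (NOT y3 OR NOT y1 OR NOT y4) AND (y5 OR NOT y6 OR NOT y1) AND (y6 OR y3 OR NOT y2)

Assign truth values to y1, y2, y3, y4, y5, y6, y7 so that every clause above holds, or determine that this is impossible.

UNSATISFIABLE

Branch on y5: set y5 = false.
Branch on y7: set y7 = true.
Branch on y1: set y1 = false.
(NOT y3) alone gives y3 = false.
(NOT y6) alone gives y6 = false.
That conflicts with the unit clause (y6).
Undo y1 and try y1 = true.
(y2) alone gives y2 = true.
(NOT y3) alone gives y3 = false.
(NOT y6) alone gives y6 = false.
That conflicts with the unit clause (y6).
Either choice for y1 ends in contradiction.
Undo y7 and try y7 = false.
(NOT y3) alone gives y3 = false.
(NOT y2) alone gives y2 = false.
(y1) alone gives y1 = true.
(y6) alone gives y6 = true.
That conflicts with the unit clause (NOT y6).
Either choice for y7 ends in contradiction.
Undo y5 and try y5 = true.
Branch on y3: set y3 = false.
(y2) alone gives y2 = true.
(NOT y6) alone gives y6 = false.
That conflicts with the unit clause (y6).
Undo y3 and try y3 = true.
(y6) alone gives y6 = true.
That conflicts with the unit clause (NOT y6).
Either choice for y3 ends in contradiction.
Either choice for y5 ends in contradiction.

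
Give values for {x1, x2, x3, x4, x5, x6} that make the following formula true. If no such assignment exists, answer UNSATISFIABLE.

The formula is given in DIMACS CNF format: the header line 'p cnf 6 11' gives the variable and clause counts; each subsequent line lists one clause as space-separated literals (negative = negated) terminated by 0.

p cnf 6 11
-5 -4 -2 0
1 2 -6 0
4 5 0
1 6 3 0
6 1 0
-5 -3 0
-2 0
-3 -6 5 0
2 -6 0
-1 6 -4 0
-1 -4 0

Unit clause (¬x2) forces x2 = False.
Unit clause (¬x6) forces x6 = False.
Unit clause (x1) forces x1 = True.
Unit clause (¬x4) forces x4 = False.
Unit clause (x5) forces x5 = True.
Unit clause (¬x3) forces x3 = False.
This assignment satisfies each clause.

x1 ↦ True; x2 ↦ False; x3 ↦ False; x4 ↦ False; x5 ↦ True; x6 ↦ False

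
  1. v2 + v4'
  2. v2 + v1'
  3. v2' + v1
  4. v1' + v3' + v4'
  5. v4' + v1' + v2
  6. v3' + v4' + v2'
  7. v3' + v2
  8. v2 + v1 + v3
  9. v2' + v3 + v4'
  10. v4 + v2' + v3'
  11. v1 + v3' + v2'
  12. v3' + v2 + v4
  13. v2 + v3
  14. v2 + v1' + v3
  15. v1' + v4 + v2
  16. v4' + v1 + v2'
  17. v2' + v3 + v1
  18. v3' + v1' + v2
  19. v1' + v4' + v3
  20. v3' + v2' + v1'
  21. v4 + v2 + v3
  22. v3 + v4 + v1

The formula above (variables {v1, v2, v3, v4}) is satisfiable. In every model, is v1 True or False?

True

Suppose v1 = 0.
(v2') alone gives v2 = 0.
(v4') alone gives v4 = 0.
(v3') alone gives v3 = 0.
Now (v3) is unsatisfied and unit — conflict.
So every satisfying assignment has v1 = True.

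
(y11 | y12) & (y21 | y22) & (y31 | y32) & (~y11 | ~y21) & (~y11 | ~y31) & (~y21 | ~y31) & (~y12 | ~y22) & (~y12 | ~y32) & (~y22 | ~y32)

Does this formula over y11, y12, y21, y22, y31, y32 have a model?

Case y11 = 1:
The clause (~y21) is unit, so y21 = 0.
The clause (y22) is unit, so y22 = 1.
The clause (~y31) is unit, so y31 = 0.
The clause (y32) is unit, so y32 = 1.
Now (~y32) is unsatisfied and unit — conflict.
Backtrack on y11: now try y11 = 0.
The clause (y12) is unit, so y12 = 1.
The clause (~y22) is unit, so y22 = 0.
The clause (y21) is unit, so y21 = 1.
The clause (~y31) is unit, so y31 = 0.
The clause (y32) is unit, so y32 = 1.
Now (~y32) is unsatisfied and unit — conflict.
Neither y11 = 1 nor y11 = 0 works.
No assignment satisfies every clause.

Unsatisfiable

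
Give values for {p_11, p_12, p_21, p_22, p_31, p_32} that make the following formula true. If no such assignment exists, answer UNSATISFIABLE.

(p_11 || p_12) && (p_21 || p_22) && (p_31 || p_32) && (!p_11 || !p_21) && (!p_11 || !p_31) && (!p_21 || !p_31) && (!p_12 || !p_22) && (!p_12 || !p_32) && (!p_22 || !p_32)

UNSATISFIABLE

Suppose p_11 = true.
Unit clause (!p_21) forces p_21 = false.
Unit clause (p_22) forces p_22 = true.
Unit clause (!p_31) forces p_31 = false.
Unit clause (p_32) forces p_32 = true.
Now (!p_32) is unsatisfied and unit — conflict.
Backtrack on p_11: now try p_11 = false.
Unit clause (p_12) forces p_12 = true.
Unit clause (!p_22) forces p_22 = false.
Unit clause (p_21) forces p_21 = true.
Unit clause (!p_31) forces p_31 = false.
Unit clause (p_32) forces p_32 = true.
Now (!p_32) is unsatisfied and unit — conflict.
Either choice for p_11 ends in contradiction.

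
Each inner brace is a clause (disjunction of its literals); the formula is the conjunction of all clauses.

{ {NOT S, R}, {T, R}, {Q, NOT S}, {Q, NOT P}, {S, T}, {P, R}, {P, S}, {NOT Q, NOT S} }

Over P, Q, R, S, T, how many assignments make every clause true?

2

There are 2^5 = 32 truth assignments over (P, Q, R, S, T).
Split on T. With T = true, the clauses containing T are satisfied and NOT T drops from the rest; 2 of the 2^4 = 16 assignments to the other variables satisfy what remains.
With T = false, by the same count on the reduced clause set, 0 assignments work.
Total: 2 + 0 = 2.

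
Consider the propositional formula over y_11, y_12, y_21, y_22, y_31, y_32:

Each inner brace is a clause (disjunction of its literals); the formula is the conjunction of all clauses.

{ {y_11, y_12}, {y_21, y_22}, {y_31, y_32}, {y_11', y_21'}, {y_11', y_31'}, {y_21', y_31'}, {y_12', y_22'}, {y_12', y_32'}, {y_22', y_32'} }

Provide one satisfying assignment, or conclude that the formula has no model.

UNSATISFIABLE

Branch on y_11: set y_11 = 1.
Unit clause (y_21') forces y_21 = 0.
Unit clause (y_22) forces y_22 = 1.
Unit clause (y_31') forces y_31 = 0.
Unit clause (y_32) forces y_32 = 1.
Now (y_32') is unsatisfied and unit — conflict.
So y_11 must be the other value — set y_11 = 0.
Unit clause (y_12) forces y_12 = 1.
Unit clause (y_22') forces y_22 = 0.
Unit clause (y_21) forces y_21 = 1.
Unit clause (y_31') forces y_31 = 0.
Unit clause (y_32) forces y_32 = 1.
Now (y_32') is unsatisfied and unit — conflict.
Either choice for y_11 ends in contradiction.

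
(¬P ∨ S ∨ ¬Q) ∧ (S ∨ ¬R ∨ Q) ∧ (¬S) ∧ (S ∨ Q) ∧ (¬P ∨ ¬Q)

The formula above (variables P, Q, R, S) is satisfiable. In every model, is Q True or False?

True

Suppose Q = False.
From the singleton clause (¬S), S = False.
Now (S) is unsatisfied and unit — conflict.
So every satisfying assignment has Q = True.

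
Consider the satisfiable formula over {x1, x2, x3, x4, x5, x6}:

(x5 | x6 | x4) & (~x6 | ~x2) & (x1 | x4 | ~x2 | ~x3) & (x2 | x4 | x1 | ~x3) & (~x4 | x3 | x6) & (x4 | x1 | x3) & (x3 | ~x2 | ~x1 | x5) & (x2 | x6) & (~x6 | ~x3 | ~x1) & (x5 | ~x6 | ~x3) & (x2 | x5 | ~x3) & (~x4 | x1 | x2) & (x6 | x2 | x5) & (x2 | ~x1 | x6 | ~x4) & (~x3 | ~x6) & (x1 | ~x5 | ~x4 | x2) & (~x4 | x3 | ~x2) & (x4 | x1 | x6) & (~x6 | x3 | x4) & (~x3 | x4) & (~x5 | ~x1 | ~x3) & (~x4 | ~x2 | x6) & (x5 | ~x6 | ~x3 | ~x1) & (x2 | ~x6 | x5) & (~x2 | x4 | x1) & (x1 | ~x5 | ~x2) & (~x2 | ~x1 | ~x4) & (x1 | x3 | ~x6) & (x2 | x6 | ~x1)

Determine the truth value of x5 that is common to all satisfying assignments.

True

Suppose x5 = 0.
Branch on x6: set x6 = 1.
Unit clause (~x2) forces x2 = 0.
That conflicts with the unit clause (x2).
That branch fails; take x6 = 0 instead.
Unit clause (x4) forces x4 = 1.
Unit clause (x3) forces x3 = 1.
Unit clause (x2) forces x2 = 1.
That conflicts with the unit clause (~x2).
Both values of x6 lead to a conflict.
So every satisfying assignment has x5 = True.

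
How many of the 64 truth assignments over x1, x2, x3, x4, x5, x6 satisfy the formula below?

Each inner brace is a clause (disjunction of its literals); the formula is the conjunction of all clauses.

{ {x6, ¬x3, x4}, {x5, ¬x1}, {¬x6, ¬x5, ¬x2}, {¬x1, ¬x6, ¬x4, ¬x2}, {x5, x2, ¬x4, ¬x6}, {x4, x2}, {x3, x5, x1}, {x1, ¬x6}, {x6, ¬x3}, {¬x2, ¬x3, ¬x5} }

8

There are 2^6 = 64 truth assignments over (x1, x2, x3, x4, x5, x6).
Split on x5. With x5 = True, the clauses containing x5 are satisfied and ¬x5 drops from the rest; 8 of the 2^5 = 32 assignments to the other variables satisfy what remains.
With x5 = False, by the same count on the reduced clause set, 0 assignments work.
Total: 8 + 0 = 8.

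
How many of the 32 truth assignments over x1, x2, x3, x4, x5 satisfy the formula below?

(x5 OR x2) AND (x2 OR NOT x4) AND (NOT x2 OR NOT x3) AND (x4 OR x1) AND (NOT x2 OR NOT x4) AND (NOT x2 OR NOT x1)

2

There are 2^5 = 32 truth assignments over (x1, x2, x3, x4, x5).
Split on x3. With x3 = true, the clauses containing x3 are satisfied and NOT x3 drops from the rest; 1 of the 2^4 = 16 assignments to the other variables satisfy what remains.
With x3 = false, by the same count on the reduced clause set, 1 assignment works.
Total: 1 + 1 = 2.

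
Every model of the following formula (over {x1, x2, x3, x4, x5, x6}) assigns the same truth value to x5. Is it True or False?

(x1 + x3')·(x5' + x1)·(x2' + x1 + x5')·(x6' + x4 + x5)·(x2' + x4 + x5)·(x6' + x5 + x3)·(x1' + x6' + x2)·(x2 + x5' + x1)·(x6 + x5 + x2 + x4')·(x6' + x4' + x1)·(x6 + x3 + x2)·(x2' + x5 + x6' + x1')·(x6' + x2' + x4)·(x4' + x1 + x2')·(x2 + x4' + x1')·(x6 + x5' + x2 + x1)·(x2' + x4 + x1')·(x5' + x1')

Suppose x5 = 1.
The clause (x1) is unit, so x1 = 1.
But (x1') is also a unit clause — contradiction.
So every satisfying assignment has x5 = False.

False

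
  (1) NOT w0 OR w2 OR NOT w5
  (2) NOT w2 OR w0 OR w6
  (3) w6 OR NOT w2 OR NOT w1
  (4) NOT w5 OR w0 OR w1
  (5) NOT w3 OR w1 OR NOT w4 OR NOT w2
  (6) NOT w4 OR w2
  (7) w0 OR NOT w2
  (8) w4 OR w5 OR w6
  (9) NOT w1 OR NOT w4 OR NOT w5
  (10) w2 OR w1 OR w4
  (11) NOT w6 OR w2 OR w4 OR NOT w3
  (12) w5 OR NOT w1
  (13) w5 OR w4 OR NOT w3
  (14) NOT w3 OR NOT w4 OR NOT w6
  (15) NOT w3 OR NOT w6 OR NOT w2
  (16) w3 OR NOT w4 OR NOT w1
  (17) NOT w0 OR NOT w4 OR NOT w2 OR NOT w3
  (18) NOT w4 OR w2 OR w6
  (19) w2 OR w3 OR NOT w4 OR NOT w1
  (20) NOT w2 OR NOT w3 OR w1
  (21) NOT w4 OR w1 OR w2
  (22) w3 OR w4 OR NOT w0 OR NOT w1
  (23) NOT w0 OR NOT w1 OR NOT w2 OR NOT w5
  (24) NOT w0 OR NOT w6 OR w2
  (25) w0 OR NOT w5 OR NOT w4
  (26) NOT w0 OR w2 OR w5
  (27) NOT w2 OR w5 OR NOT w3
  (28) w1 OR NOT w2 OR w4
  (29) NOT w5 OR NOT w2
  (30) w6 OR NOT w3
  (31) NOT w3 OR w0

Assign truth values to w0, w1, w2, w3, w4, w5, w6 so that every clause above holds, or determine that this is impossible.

Case w4 = true:
From the singleton clause (w2), w2 = true.
From the singleton clause (w0), w0 = true.
From the singleton clause (NOT w3), w3 = false.
From the singleton clause (NOT w1), w1 = false.
From the singleton clause (NOT w5), w5 = false.
No clause remains; w6 is free.

w0: true; w1: false; w2: true; w3: false; w4: true; w5: false; w6: true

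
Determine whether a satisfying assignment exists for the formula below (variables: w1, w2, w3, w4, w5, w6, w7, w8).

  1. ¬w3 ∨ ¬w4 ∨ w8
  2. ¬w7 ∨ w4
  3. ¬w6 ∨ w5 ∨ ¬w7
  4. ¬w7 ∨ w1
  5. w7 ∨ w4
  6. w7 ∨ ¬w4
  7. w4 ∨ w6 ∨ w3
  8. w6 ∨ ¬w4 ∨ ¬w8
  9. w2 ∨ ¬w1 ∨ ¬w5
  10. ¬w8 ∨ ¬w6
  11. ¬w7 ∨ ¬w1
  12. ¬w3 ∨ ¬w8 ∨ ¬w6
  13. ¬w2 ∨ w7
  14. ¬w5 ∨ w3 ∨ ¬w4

Suppose w7 = False.
From the singleton clause (w4), w4 = True.
Now (¬w4) is unsatisfied and unit — conflict.
So w7 must be the other value — set w7 = True.
From the singleton clause (w4), w4 = True.
From the singleton clause (w1), w1 = True.
Now (¬w1) is unsatisfied and unit — conflict.
Either choice for w7 ends in contradiction.
No assignment satisfies every clause.

No, unsatisfiable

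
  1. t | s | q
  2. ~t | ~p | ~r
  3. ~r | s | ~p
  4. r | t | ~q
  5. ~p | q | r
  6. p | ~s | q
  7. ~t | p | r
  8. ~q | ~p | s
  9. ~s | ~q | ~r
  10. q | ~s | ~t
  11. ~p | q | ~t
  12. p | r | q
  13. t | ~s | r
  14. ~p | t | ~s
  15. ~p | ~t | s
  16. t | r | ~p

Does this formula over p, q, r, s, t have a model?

Case t = 1:
Case p = 0:
Unit clause (r) forces r = 1.
Case s = 0:
No clause remains; q is free.
A satisfying assignment: p=0; q=1; r=1; s=0; t=1.

Satisfiable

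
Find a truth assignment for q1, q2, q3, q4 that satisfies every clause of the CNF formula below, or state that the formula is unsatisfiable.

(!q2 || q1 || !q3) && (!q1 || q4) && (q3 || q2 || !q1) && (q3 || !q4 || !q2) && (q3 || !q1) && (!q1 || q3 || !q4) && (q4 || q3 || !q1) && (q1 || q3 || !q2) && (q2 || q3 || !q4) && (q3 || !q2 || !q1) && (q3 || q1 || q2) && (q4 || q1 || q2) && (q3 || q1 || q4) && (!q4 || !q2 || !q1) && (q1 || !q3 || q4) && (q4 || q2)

q1=true, q2=false, q3=true, q4=true

Branch on q1: set q1 = true.
(q4) alone gives q4 = true.
(q3) alone gives q3 = true.
(!q2) alone gives q2 = false.
This assignment satisfies each clause.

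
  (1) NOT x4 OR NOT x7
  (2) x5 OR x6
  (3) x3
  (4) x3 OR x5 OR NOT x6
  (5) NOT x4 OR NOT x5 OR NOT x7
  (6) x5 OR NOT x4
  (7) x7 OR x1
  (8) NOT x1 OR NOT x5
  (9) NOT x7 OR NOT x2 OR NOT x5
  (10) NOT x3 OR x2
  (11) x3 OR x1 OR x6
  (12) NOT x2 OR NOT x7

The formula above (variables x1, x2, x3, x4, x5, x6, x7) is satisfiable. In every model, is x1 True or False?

Suppose x1 = false.
From the singleton clause (x3), x3 = true.
From the singleton clause (x7), x7 = true.
From the singleton clause (NOT x4), x4 = false.
From the singleton clause (x2), x2 = true.
That conflicts with the unit clause (NOT x2).
So every satisfying assignment has x1 = True.

True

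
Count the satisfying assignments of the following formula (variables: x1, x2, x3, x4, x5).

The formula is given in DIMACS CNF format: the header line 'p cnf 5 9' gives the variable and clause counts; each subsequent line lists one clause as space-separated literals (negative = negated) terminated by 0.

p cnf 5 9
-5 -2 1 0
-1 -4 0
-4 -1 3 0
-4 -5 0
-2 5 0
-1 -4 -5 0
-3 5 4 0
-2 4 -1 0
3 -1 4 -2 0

There are 2^5 = 32 truth assignments over (x1, x2, x3, x4, x5).
Split on x4. With x4 = True, the clauses containing x4 are satisfied and ¬x4 drops from the rest; 2 of the 2^4 = 16 assignments to the other variables satisfy what remains.
With x4 = False, by the same count on the reduced clause set, 6 assignments work.
(One model: x1=F, x2=F, x3=F, x4=F, x5=F.)
Total: 2 + 6 = 8.

8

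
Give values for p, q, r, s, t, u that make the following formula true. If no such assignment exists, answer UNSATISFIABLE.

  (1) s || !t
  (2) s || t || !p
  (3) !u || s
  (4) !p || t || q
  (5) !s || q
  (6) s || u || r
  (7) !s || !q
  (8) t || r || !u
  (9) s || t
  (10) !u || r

Case s = true:
The clause (q) is unit, so q = true.
But (!q) is also a unit clause — contradiction.
Backtrack on s: now try s = false.
The clause (!t) is unit, so t = false.
But (t) is also a unit clause — contradiction.
Either choice for s ends in contradiction.

UNSATISFIABLE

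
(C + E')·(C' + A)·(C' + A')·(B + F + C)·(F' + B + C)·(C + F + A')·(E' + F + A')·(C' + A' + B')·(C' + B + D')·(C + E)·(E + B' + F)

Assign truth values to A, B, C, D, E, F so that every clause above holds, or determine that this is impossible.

UNSATISFIABLE

Suppose C = 1.
Unit clause (A) forces A = 1.
Now (A') is unsatisfied and unit — conflict.
Undo C and try C = 0.
Unit clause (E') forces E = 0.
Now (E) is unsatisfied and unit — conflict.
Both values of C lead to a conflict.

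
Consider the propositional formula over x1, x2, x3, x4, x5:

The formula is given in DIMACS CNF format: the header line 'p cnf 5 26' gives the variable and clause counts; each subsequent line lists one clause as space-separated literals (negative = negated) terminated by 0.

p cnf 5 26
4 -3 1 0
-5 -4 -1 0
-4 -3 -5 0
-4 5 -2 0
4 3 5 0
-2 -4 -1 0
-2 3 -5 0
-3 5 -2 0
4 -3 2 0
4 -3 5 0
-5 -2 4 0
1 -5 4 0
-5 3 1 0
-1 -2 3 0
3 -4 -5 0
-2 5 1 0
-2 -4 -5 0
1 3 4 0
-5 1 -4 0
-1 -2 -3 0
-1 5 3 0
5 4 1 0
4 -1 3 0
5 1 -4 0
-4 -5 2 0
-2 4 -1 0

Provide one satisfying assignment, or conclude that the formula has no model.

Case x4 = True:
Case x5 = False:
The clause (¬x2) is unit, so x2 = False.
The clause (x1) is unit, so x1 = True.
The clause (x3) is unit, so x3 = True.
Every clause now holds.

x1 ↦ True, x2 ↦ False, x3 ↦ True, x4 ↦ True, x5 ↦ False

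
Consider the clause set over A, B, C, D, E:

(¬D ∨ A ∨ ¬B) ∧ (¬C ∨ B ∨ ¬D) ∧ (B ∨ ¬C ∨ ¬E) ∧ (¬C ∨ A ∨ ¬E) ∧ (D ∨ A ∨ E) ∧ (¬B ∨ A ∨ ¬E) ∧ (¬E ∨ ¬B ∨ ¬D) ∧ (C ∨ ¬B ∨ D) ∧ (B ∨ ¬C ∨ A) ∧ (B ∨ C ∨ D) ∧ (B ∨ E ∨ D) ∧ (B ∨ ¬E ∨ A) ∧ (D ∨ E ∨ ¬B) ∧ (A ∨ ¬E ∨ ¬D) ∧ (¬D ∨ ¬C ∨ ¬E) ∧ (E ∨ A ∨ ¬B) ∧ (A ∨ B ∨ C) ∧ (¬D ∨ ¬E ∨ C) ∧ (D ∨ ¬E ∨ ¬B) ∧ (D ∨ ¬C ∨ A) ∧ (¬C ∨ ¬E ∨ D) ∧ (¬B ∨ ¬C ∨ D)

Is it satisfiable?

Case D = True:
Case A = True:
Case C = False:
(¬E) alone gives E = False.
No clause remains; B is free.
A satisfying assignment: A=True; B=True; C=False; D=True; E=False.

Satisfiable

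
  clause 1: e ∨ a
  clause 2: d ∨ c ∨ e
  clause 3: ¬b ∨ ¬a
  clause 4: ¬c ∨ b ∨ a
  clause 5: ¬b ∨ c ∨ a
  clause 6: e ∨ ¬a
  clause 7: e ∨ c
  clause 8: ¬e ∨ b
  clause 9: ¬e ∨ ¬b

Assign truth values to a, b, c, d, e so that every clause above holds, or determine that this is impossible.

Branch on e: set e = True.
(b) alone gives b = True.
That conflicts with the unit clause (¬b).
So e must be the other value — set e = False.
(a) alone gives a = True.
That conflicts with the unit clause (¬a).
Either choice for e ends in contradiction.

UNSATISFIABLE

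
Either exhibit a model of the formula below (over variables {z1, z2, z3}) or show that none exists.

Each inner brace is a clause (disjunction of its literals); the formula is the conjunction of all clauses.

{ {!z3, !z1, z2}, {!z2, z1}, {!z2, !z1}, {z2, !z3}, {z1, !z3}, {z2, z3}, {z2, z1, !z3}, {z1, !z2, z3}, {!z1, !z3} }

UNSATISFIABLE

Try z2 = false.
The clause (!z3) is unit, so z3 = false.
Now (z3) is unsatisfied and unit — conflict.
Undo z2 and try z2 = true.
The clause (z1) is unit, so z1 = true.
Now (!z1) is unsatisfied and unit — conflict.
Either choice for z2 ends in contradiction.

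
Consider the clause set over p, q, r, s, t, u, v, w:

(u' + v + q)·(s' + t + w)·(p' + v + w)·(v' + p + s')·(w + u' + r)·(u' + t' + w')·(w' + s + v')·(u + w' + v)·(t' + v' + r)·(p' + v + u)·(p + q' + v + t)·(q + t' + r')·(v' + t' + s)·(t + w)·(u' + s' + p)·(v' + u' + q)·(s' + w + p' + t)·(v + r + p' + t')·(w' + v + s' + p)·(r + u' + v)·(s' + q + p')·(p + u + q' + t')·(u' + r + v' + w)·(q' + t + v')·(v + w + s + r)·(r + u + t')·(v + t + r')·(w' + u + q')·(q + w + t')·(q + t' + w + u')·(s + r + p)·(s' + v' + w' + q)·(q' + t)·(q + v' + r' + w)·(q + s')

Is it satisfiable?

Try t = 1.
Try u = 1.
The clause (w') is unit, so w = 0.
The clause (r) is unit, so r = 1.
The clause (q) is unit, so q = 1.
Try p = 1.
The clause (v) is unit, so v = 1.
The clause (s) is unit, so s = 1.
Every clause now holds.
A satisfying assignment: p ↦ 1, q ↦ 1, r ↦ 1, s ↦ 1, t ↦ 1, u ↦ 1, v ↦ 1, w ↦ 0.

Yes, satisfiable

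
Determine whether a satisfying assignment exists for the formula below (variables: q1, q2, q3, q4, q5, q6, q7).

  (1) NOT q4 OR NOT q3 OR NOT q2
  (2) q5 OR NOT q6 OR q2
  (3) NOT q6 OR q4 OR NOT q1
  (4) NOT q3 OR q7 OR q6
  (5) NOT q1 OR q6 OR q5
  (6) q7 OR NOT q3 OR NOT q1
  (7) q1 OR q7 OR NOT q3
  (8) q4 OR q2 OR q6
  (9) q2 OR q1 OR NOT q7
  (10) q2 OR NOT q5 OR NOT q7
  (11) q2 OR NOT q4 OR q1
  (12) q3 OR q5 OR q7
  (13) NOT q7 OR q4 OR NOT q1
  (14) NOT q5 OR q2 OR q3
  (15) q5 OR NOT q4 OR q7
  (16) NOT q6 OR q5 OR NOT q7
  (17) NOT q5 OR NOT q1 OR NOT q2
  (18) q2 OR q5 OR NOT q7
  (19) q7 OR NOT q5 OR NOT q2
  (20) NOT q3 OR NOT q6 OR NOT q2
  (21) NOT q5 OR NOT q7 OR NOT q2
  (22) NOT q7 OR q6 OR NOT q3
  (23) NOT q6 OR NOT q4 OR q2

Branch on q4: set q4 = true.
Branch on q3: set q3 = false.
Branch on q2: set q2 = true.
Branch on q5: set q5 = false.
From the singleton clause (q7), q7 = true.
From the singleton clause (NOT q6), q6 = false.
From the singleton clause (NOT q1), q1 = false.
Every clause now holds.
A satisfying assignment: q1: false,  q2: true,  q3: false,  q4: true,  q5: false,  q6: false,  q7: true.

Satisfiable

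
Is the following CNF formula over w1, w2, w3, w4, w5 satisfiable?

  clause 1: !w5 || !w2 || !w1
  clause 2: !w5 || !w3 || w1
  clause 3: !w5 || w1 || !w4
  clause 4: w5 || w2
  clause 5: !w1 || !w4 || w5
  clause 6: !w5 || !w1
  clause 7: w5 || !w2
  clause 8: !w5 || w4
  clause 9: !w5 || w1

No

Case w5 = true:
From the singleton clause (!w1), w1 = false.
That conflicts with the unit clause (w1).
That branch fails; take w5 = false instead.
From the singleton clause (w2), w2 = true.
That conflicts with the unit clause (!w2).
Both values of w5 lead to a conflict.
No assignment satisfies every clause.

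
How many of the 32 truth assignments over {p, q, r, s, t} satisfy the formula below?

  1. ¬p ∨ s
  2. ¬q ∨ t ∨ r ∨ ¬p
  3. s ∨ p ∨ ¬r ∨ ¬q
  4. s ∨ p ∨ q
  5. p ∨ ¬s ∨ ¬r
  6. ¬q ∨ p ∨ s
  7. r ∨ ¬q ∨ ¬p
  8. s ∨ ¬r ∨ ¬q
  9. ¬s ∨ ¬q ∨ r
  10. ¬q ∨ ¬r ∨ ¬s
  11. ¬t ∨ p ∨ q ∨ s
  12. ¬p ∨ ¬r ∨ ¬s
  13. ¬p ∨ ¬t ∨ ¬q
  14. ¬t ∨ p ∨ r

3

There are 2^5 = 32 truth assignments over (p, q, r, s, t).
Split on r. With r = True, the clauses containing r are satisfied and ¬r drops from the rest; 0 of the 2^4 = 16 assignments to the other variables satisfy what remains.
With r = False, by the same count on the reduced clause set, 3 assignments work.
(One model: p=F, q=F, r=F, s=T, t=F.)
Total: 0 + 3 = 3.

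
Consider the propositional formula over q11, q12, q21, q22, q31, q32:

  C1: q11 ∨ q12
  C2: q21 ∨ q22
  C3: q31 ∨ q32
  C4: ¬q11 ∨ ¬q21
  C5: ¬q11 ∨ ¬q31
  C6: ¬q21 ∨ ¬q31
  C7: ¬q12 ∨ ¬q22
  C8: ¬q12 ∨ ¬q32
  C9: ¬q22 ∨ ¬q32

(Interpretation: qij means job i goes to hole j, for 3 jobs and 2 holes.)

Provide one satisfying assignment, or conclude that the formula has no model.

Branch on q11: set q11 = True.
(¬q21) alone gives q21 = False.
(q22) alone gives q22 = True.
(¬q31) alone gives q31 = False.
(q32) alone gives q32 = True.
Now (¬q32) is unsatisfied and unit — conflict.
Backtrack on q11: now try q11 = False.
(q12) alone gives q12 = True.
(¬q22) alone gives q22 = False.
(q21) alone gives q21 = True.
(¬q31) alone gives q31 = False.
(q32) alone gives q32 = True.
Now (¬q32) is unsatisfied and unit — conflict.
Both values of q11 lead to a conflict.

UNSATISFIABLE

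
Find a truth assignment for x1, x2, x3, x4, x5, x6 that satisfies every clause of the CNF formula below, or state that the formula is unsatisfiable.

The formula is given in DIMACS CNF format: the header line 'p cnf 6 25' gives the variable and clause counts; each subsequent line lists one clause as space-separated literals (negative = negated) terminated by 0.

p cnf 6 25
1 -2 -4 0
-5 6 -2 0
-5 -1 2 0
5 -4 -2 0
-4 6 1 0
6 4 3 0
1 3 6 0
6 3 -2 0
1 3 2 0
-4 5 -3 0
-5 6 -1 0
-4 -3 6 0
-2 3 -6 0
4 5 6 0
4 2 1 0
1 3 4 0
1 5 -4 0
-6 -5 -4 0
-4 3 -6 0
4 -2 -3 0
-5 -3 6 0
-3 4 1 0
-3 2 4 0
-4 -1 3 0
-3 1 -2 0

x1 ↦ True,  x2 ↦ False,  x3 ↦ False,  x4 ↦ False,  x5 ↦ False,  x6 ↦ True

Case x1 = True:
Case x5 = False:
Case x4 = False:
From the singleton clause (x6), x6 = True.
Case x2 = False:
From the singleton clause (¬x3), x3 = False.
Every clause now holds.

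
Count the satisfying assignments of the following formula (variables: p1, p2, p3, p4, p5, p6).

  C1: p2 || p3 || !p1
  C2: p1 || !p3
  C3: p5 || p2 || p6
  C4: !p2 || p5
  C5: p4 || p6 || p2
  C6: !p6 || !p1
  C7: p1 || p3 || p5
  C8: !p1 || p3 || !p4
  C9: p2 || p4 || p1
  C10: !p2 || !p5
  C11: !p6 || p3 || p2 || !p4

2

There are 2^6 = 64 truth assignments over (p1, p2, p3, p4, p5, p6).
Split on p3. With p3 = true, the clauses containing p3 are satisfied and !p3 drops from the rest; 1 of the 2^5 = 32 assignments to the other variables satisfy what remains.
With p3 = false, by the same count on the reduced clause set, 1 assignment works.
(One model: p1=F, p2=F, p3=F, p4=T, p5=T, p6=F.)
Total: 1 + 1 = 2.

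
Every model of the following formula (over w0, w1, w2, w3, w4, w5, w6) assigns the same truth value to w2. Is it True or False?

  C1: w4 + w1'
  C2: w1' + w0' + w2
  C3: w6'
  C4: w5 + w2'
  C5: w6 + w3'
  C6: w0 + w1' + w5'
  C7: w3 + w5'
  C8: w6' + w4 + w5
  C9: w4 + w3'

False

Suppose w2 = 1.
The clause (w6') is unit, so w6 = 0.
The clause (w5) is unit, so w5 = 1.
The clause (w3') is unit, so w3 = 0.
Now (w3) is unsatisfied and unit — conflict.
So every satisfying assignment has w2 = False.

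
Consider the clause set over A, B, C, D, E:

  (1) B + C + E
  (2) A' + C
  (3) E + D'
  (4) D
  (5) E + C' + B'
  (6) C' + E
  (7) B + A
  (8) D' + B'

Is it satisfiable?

From the singleton clause (D), D = 1.
From the singleton clause (E), E = 1.
From the singleton clause (B'), B = 0.
From the singleton clause (A), A = 1.
From the singleton clause (C), C = 1.
This assignment satisfies each clause.
A satisfying assignment: A: 1, B: 0, C: 1, D: 1, E: 1.

Yes, satisfiable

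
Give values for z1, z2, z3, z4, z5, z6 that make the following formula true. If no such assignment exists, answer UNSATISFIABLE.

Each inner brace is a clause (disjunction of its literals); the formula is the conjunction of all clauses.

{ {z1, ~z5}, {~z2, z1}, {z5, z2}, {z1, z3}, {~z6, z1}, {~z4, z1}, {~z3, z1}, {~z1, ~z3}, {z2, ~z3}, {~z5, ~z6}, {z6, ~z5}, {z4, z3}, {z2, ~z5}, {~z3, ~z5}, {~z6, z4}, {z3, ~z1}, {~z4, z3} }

UNSATISFIABLE

Case z1 = 1:
(~z3) alone gives z3 = 0.
Now (z3) is unsatisfied and unit — conflict.
That branch fails; take z1 = 0 instead.
(~z5) alone gives z5 = 0.
(~z2) alone gives z2 = 0.
Now (z2) is unsatisfied and unit — conflict.
Either choice for z1 ends in contradiction.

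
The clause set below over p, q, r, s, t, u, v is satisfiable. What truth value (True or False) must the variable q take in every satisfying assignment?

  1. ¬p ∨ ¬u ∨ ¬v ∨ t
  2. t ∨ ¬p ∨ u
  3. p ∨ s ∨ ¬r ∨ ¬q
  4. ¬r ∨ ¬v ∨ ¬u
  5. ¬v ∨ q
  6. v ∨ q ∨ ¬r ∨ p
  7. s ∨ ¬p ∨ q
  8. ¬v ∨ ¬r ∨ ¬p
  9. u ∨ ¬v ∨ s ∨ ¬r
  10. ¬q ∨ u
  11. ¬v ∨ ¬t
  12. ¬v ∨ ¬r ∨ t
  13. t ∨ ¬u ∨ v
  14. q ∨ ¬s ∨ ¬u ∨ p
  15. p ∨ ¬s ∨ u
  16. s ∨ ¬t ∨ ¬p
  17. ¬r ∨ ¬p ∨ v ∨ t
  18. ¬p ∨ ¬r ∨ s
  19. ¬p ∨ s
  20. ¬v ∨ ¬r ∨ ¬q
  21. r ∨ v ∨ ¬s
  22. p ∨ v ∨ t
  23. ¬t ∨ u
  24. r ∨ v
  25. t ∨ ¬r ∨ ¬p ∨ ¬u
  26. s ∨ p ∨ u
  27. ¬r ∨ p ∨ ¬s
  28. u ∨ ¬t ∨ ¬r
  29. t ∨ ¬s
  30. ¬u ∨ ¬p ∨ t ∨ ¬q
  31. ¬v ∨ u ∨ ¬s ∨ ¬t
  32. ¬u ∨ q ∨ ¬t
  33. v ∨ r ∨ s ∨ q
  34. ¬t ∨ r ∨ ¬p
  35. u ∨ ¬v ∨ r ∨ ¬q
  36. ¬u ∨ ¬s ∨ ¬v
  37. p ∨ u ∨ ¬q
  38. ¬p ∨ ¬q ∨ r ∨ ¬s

Suppose q = False.
From the singleton clause (¬v), v = False.
From the singleton clause (r), r = True.
From the singleton clause (p), p = True.
From the singleton clause (s), s = True.
From the singleton clause (t), t = True.
From the singleton clause (u), u = True.
That conflicts with the unit clause (¬u).
So every satisfying assignment has q = True.

True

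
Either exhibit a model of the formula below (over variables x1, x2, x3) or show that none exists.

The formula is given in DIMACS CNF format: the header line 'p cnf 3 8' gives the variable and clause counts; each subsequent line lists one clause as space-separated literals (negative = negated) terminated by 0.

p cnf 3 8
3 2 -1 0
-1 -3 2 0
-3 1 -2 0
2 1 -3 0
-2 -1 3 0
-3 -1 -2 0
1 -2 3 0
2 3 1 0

Case x3 = True:
Case x1 = False:
(¬x2) alone gives x2 = False.
Now (x2) is unsatisfied and unit — conflict.
Backtrack on x1: now try x1 = True.
(x2) alone gives x2 = True.
Now (¬x2) is unsatisfied and unit — conflict.
Both values of x1 lead to a conflict.
Backtrack on x3: now try x3 = False.
Case x2 = True:
(¬x1) alone gives x1 = False.
Now (x1) is unsatisfied and unit — conflict.
Backtrack on x2: now try x2 = False.
(¬x1) alone gives x1 = False.
Now (x1) is unsatisfied and unit — conflict.
Both values of x2 lead to a conflict.
Both values of x3 lead to a conflict.

UNSATISFIABLE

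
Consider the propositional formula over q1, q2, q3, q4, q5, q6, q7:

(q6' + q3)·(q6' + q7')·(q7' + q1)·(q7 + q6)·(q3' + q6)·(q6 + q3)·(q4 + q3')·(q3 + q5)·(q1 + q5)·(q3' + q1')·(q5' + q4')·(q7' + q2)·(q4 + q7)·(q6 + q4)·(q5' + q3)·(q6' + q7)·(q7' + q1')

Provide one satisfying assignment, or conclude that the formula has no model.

Try q6 = 0.
The clause (q7) is unit, so q7 = 1.
The clause (q1) is unit, so q1 = 1.
Now (q1') is unsatisfied and unit — conflict.
So q6 must be the other value — set q6 = 1.
The clause (q3) is unit, so q3 = 1.
The clause (q7') is unit, so q7 = 0.
Now (q7) is unsatisfied and unit — conflict.
Neither q6 = 1 nor q6 = 0 works.

UNSATISFIABLE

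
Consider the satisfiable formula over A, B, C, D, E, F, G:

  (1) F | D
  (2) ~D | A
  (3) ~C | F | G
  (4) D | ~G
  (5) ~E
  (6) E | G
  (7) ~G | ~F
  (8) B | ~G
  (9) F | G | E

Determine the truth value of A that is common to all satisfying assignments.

Suppose A = 0.
From the singleton clause (~D), D = 0.
From the singleton clause (F), F = 1.
From the singleton clause (~G), G = 0.
From the singleton clause (~E), E = 0.
That conflicts with the unit clause (E).
So every satisfying assignment has A = True.

True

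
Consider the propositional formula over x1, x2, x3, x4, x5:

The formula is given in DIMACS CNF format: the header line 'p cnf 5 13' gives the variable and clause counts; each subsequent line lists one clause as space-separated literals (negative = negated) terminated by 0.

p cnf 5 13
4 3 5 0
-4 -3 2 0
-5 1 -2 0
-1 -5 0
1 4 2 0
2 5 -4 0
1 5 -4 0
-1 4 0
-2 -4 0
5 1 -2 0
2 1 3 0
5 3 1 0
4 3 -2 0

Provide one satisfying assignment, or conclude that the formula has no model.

Suppose x1 = False.
Suppose x5 = False.
From the singleton clause (¬x4), x4 = False.
From the singleton clause (x3), x3 = True.
From the singleton clause (x2), x2 = True.
That conflicts with the unit clause (¬x2).
So x5 must be the other value — set x5 = True.
From the singleton clause (¬x2), x2 = False.
From the singleton clause (x4), x4 = True.
From the singleton clause (¬x3), x3 = False.
That conflicts with the unit clause (x3).
Either choice for x5 ends in contradiction.
So x1 must be the other value — set x1 = True.
From the singleton clause (¬x5), x5 = False.
From the singleton clause (x4), x4 = True.
From the singleton clause (x2), x2 = True.
That conflicts with the unit clause (¬x2).
Either choice for x1 ends in contradiction.

UNSATISFIABLE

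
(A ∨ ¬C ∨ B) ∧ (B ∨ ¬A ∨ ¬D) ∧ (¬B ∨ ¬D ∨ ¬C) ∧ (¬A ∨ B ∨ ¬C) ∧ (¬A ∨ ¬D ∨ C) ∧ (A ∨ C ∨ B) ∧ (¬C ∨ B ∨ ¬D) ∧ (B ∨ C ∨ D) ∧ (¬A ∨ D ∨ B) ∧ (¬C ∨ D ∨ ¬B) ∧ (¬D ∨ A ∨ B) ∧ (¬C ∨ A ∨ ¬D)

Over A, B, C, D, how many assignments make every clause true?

3

There are 2^4 = 16 truth assignments over (A, B, C, D).
Check each against the 12 clauses (columns in the order A, B, C, D):
  F F F F  ✗ fails (A ∨ C ∨ B)
  F F F T  ✗ fails (A ∨ C ∨ B)
  F F T F  ✗ fails (A ∨ ¬C ∨ B)
  F F T T  ✗ fails (A ∨ ¬C ∨ B)
  F T F F  ✓ satisfies all
  F T F T  ✓ satisfies all
  F T T F  ✗ fails (¬C ∨ D ∨ ¬B)
  F T T T  ✗ fails (¬B ∨ ¬D ∨ ¬C)
  T F F F  ✗ fails (B ∨ C ∨ D)
  T F F T  ✗ fails (B ∨ ¬A ∨ ¬D)
  T F T F  ✗ fails (¬A ∨ B ∨ ¬C)
  T F T T  ✗ fails (B ∨ ¬A ∨ ¬D)
  T T F F  ✓ satisfies all
  T T F T  ✗ fails (¬A ∨ ¬D ∨ C)
  T T T F  ✗ fails (¬C ∨ D ∨ ¬B)
  T T T T  ✗ fails (¬B ∨ ¬D ∨ ¬C)
3 of the 16 rows are models.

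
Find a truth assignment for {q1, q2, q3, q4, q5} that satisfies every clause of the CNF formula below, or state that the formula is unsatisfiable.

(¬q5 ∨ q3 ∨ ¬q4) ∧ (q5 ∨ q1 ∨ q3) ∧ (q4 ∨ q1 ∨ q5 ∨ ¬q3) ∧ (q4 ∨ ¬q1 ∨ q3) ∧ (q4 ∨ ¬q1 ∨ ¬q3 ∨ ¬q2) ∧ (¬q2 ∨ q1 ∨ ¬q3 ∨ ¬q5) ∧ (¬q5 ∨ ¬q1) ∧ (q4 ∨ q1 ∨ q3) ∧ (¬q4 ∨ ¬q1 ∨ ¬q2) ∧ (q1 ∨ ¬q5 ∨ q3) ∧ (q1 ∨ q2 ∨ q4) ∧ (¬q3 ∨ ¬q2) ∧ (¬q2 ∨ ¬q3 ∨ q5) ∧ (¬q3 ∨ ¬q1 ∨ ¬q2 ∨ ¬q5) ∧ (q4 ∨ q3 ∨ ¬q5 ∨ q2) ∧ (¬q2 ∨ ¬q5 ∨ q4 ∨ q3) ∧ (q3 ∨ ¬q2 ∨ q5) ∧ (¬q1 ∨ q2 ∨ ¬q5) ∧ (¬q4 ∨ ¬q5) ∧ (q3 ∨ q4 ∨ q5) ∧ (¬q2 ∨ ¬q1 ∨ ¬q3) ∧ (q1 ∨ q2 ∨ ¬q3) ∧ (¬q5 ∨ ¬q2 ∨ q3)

q1: True, q2: False, q3: False, q4: True, q5: False

Suppose q5 = False.
Suppose q1 = True.
Suppose q4 = True.
The clause (¬q2) is unit, so q2 = False.
No clause remains; q3 is free.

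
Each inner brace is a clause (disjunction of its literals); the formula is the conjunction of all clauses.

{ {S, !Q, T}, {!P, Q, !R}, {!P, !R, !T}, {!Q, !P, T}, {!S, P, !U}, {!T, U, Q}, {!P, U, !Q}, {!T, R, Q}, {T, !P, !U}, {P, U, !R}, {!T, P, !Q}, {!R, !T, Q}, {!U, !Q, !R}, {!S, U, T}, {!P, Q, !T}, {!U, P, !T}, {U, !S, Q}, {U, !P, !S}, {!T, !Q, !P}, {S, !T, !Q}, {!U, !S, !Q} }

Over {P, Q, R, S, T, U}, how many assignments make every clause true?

4

There are 2^6 = 64 truth assignments over (P, Q, R, S, T, U).
Split on S. With S = true, the clauses containing S are satisfied and !S drops from the rest; 0 of the 2^5 = 32 assignments to the other variables satisfy what remains.
With S = false, by the same count on the reduced clause set, 4 assignments work.
(One model: P=F, Q=F, R=F, S=F, T=F, U=F.)
Total: 0 + 4 = 4.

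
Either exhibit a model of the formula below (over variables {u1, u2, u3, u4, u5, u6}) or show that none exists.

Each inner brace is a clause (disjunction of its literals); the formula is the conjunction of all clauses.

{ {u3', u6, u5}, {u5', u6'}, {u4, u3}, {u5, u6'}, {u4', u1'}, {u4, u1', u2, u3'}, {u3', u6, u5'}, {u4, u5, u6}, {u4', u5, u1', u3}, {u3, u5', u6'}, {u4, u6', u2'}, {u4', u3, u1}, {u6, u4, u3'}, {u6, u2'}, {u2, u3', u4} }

UNSATISFIABLE

Branch on u5: set u5 = 0.
(u6') alone gives u6 = 0.
(u3') alone gives u3 = 0.
(u4) alone gives u4 = 1.
(u1') alone gives u1 = 0.
That conflicts with the unit clause (u1).
That branch fails; take u5 = 1 instead.
(u6') alone gives u6 = 0.
(u3') alone gives u3 = 0.
(u4) alone gives u4 = 1.
(u1') alone gives u1 = 0.
That conflicts with the unit clause (u1).
Neither u5 = 1 nor u5 = 0 works.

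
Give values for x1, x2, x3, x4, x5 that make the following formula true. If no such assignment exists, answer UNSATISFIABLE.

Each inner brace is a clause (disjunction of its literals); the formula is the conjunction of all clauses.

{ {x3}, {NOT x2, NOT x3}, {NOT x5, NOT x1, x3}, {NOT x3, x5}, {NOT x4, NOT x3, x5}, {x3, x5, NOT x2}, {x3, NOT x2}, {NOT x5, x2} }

(x3) alone gives x3 = true.
(NOT x2) alone gives x2 = false.
(x5) alone gives x5 = true.
That conflicts with the unit clause (NOT x5).

UNSATISFIABLE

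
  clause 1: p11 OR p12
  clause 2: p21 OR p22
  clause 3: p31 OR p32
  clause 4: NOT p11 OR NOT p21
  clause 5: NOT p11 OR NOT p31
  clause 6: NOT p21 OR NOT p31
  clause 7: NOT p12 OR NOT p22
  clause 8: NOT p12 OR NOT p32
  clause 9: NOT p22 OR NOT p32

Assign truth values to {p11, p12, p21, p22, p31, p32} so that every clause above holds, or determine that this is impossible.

UNSATISFIABLE

Case p11 = true:
(NOT p21) alone gives p21 = false.
(p22) alone gives p22 = true.
(NOT p31) alone gives p31 = false.
(p32) alone gives p32 = true.
Now (NOT p32) is unsatisfied and unit — conflict.
Undo p11 and try p11 = false.
(p12) alone gives p12 = true.
(NOT p22) alone gives p22 = false.
(p21) alone gives p21 = true.
(NOT p31) alone gives p31 = false.
(p32) alone gives p32 = true.
Now (NOT p32) is unsatisfied and unit — conflict.
Both values of p11 lead to a conflict.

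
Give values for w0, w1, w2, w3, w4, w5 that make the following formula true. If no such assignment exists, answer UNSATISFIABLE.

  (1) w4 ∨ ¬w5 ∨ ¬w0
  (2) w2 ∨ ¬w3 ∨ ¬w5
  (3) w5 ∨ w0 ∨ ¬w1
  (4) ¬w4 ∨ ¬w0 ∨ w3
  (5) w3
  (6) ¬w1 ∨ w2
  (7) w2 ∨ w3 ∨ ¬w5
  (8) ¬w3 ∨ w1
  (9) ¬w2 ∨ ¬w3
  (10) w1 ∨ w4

UNSATISFIABLE

(w3) alone gives w3 = True.
(w1) alone gives w1 = True.
(w2) alone gives w2 = True.
But (¬w2) is also a unit clause — contradiction.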